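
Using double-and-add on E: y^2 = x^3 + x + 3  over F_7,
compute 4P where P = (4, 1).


k = 4 = 100_2 (binary, LSB first: 001)
Double-and-add from P = (4, 1):
  bit 0 = 0: acc unchanged = O
  bit 1 = 0: acc unchanged = O
  bit 2 = 1: acc = O + (6, 1) = (6, 1)

4P = (6, 1)


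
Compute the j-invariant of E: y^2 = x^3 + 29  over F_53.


Delta = -16(4 a^3 + 27 b^2) mod 53 = 3
-1728 * (4 a)^3 = -1728 * (4*0)^3 mod 53 = 0
j = 0 * 3^(-1) mod 53 = 0

j = 0 (mod 53)


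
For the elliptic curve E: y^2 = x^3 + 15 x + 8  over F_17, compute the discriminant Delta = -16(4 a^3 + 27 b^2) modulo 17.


4 a^3 + 27 b^2 = 4*15^3 + 27*8^2 = 13500 + 1728 = 15228
Delta = -16 * (15228) = -243648
Delta mod 17 = 13

Delta = 13 (mod 17)


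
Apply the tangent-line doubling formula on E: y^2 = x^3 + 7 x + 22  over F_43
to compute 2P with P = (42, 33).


Doubling: s = (3 x1^2 + a) / (2 y1)
s = (3*42^2 + 7) / (2*33) mod 43 = 21
x3 = s^2 - 2 x1 mod 43 = 21^2 - 2*42 = 13
y3 = s (x1 - x3) - y1 mod 43 = 21 * (42 - 13) - 33 = 17

2P = (13, 17)


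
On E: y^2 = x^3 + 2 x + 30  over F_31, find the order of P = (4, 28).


Compute successive multiples of P until we hit O:
  1P = (4, 28)
  2P = (27, 19)
  3P = (25, 22)
  4P = (16, 2)
  5P = (20, 17)
  6P = (26, 22)
  7P = (29, 7)
  8P = (18, 16)
  ... (continuing to 40P)
  40P = O

ord(P) = 40


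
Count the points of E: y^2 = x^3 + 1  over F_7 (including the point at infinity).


For each x in F_7, count y with y^2 = x^3 + 0 x + 1 mod 7:
  x = 0: RHS = 1, y in [1, 6]  -> 2 point(s)
  x = 1: RHS = 2, y in [3, 4]  -> 2 point(s)
  x = 2: RHS = 2, y in [3, 4]  -> 2 point(s)
  x = 3: RHS = 0, y in [0]  -> 1 point(s)
  x = 4: RHS = 2, y in [3, 4]  -> 2 point(s)
  x = 5: RHS = 0, y in [0]  -> 1 point(s)
  x = 6: RHS = 0, y in [0]  -> 1 point(s)
Affine points: 11. Add the point at infinity: total = 12.

#E(F_7) = 12


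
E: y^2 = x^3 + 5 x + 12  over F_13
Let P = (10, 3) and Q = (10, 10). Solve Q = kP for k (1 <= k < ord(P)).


Enumerate multiples of P until we hit Q = (10, 10):
  1P = (10, 3)
  2P = (7, 0)
  3P = (10, 10)
Match found at i = 3.

k = 3


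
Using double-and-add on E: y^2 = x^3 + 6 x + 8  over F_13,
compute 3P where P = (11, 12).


k = 3 = 11_2 (binary, LSB first: 11)
Double-and-add from P = (11, 12):
  bit 0 = 1: acc = O + (11, 12) = (11, 12)
  bit 1 = 1: acc = (11, 12) + (7, 4) = (12, 12)

3P = (12, 12)


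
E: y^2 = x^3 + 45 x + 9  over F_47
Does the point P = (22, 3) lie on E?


Check whether y^2 = x^3 + 45 x + 9 (mod 47) for (x, y) = (22, 3).
LHS: y^2 = 3^2 mod 47 = 9
RHS: x^3 + 45 x + 9 = 22^3 + 45*22 + 9 mod 47 = 38
LHS != RHS

No, not on the curve


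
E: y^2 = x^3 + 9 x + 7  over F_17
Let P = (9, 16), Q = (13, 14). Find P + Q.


P != Q, so use the chord formula.
s = (y2 - y1) / (x2 - x1) = (15) / (4) mod 17 = 8
x3 = s^2 - x1 - x2 mod 17 = 8^2 - 9 - 13 = 8
y3 = s (x1 - x3) - y1 mod 17 = 8 * (9 - 8) - 16 = 9

P + Q = (8, 9)


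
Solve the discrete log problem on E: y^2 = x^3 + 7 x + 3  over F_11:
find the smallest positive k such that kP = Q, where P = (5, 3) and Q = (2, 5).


Enumerate multiples of P until we hit Q = (2, 5):
  1P = (5, 3)
  2P = (2, 5)
Match found at i = 2.

k = 2


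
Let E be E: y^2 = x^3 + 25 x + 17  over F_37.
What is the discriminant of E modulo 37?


4 a^3 + 27 b^2 = 4*25^3 + 27*17^2 = 62500 + 7803 = 70303
Delta = -16 * (70303) = -1124848
Delta mod 37 = 26

Delta = 26 (mod 37)


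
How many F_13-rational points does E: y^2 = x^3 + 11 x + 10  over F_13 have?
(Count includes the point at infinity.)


For each x in F_13, count y with y^2 = x^3 + 11 x + 10 mod 13:
  x = 0: RHS = 10, y in [6, 7]  -> 2 point(s)
  x = 1: RHS = 9, y in [3, 10]  -> 2 point(s)
  x = 2: RHS = 1, y in [1, 12]  -> 2 point(s)
  x = 4: RHS = 1, y in [1, 12]  -> 2 point(s)
  x = 7: RHS = 1, y in [1, 12]  -> 2 point(s)
  x = 8: RHS = 12, y in [5, 8]  -> 2 point(s)
Affine points: 12. Add the point at infinity: total = 13.

#E(F_13) = 13


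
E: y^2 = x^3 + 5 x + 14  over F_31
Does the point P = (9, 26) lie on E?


Check whether y^2 = x^3 + 5 x + 14 (mod 31) for (x, y) = (9, 26).
LHS: y^2 = 26^2 mod 31 = 25
RHS: x^3 + 5 x + 14 = 9^3 + 5*9 + 14 mod 31 = 13
LHS != RHS

No, not on the curve


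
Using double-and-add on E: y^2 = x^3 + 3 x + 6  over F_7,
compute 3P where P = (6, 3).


k = 3 = 11_2 (binary, LSB first: 11)
Double-and-add from P = (6, 3):
  bit 0 = 1: acc = O + (6, 3) = (6, 3)
  bit 1 = 1: acc = (6, 3) + (3, 0) = (6, 4)

3P = (6, 4)


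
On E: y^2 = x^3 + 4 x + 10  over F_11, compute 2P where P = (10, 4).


Doubling: s = (3 x1^2 + a) / (2 y1)
s = (3*10^2 + 4) / (2*4) mod 11 = 5
x3 = s^2 - 2 x1 mod 11 = 5^2 - 2*10 = 5
y3 = s (x1 - x3) - y1 mod 11 = 5 * (10 - 5) - 4 = 10

2P = (5, 10)


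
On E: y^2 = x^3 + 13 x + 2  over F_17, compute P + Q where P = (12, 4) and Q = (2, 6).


P != Q, so use the chord formula.
s = (y2 - y1) / (x2 - x1) = (2) / (7) mod 17 = 10
x3 = s^2 - x1 - x2 mod 17 = 10^2 - 12 - 2 = 1
y3 = s (x1 - x3) - y1 mod 17 = 10 * (12 - 1) - 4 = 4

P + Q = (1, 4)


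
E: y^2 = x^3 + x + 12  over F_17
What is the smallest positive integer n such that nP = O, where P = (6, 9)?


Compute successive multiples of P until we hit O:
  1P = (6, 9)
  2P = (3, 12)
  3P = (9, 11)
  4P = (10, 11)
  5P = (14, 4)
  6P = (12, 16)
  7P = (15, 6)
  8P = (15, 11)
  ... (continuing to 15P)
  15P = O

ord(P) = 15


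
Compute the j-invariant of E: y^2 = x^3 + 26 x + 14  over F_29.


Delta = -16(4 a^3 + 27 b^2) mod 29 = 25
-1728 * (4 a)^3 = -1728 * (4*26)^3 mod 29 = 28
j = 28 * 25^(-1) mod 29 = 22

j = 22 (mod 29)


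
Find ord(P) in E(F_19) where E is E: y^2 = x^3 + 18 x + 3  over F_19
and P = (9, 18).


Compute successive multiples of P until we hit O:
  1P = (9, 18)
  2P = (12, 3)
  3P = (4, 14)
  4P = (15, 0)
  5P = (4, 5)
  6P = (12, 16)
  7P = (9, 1)
  8P = O

ord(P) = 8


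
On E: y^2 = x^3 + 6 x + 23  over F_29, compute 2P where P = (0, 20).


Doubling: s = (3 x1^2 + a) / (2 y1)
s = (3*0^2 + 6) / (2*20) mod 29 = 19
x3 = s^2 - 2 x1 mod 29 = 19^2 - 2*0 = 13
y3 = s (x1 - x3) - y1 mod 29 = 19 * (0 - 13) - 20 = 23

2P = (13, 23)


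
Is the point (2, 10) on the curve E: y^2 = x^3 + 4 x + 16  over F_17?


Check whether y^2 = x^3 + 4 x + 16 (mod 17) for (x, y) = (2, 10).
LHS: y^2 = 10^2 mod 17 = 15
RHS: x^3 + 4 x + 16 = 2^3 + 4*2 + 16 mod 17 = 15
LHS = RHS

Yes, on the curve


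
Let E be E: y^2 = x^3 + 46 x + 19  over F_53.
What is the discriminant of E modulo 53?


4 a^3 + 27 b^2 = 4*46^3 + 27*19^2 = 389344 + 9747 = 399091
Delta = -16 * (399091) = -6385456
Delta mod 53 = 37

Delta = 37 (mod 53)


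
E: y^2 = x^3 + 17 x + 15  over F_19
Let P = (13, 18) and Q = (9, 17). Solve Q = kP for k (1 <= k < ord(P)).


Enumerate multiples of P until we hit Q = (9, 17):
  1P = (13, 18)
  2P = (9, 17)
Match found at i = 2.

k = 2


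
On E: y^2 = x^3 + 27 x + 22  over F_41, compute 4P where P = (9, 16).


k = 4 = 100_2 (binary, LSB first: 001)
Double-and-add from P = (9, 16):
  bit 0 = 0: acc unchanged = O
  bit 1 = 0: acc unchanged = O
  bit 2 = 1: acc = O + (31, 8) = (31, 8)

4P = (31, 8)


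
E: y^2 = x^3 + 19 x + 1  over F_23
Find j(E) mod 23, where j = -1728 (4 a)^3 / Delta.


Delta = -16(4 a^3 + 27 b^2) mod 23 = 7
-1728 * (4 a)^3 = -1728 * (4*19)^3 mod 23 = 6
j = 6 * 7^(-1) mod 23 = 14

j = 14 (mod 23)


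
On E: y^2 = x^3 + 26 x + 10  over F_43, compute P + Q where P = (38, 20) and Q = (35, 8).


P != Q, so use the chord formula.
s = (y2 - y1) / (x2 - x1) = (31) / (40) mod 43 = 4
x3 = s^2 - x1 - x2 mod 43 = 4^2 - 38 - 35 = 29
y3 = s (x1 - x3) - y1 mod 43 = 4 * (38 - 29) - 20 = 16

P + Q = (29, 16)


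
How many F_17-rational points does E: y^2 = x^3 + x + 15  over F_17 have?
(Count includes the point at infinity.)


For each x in F_17, count y with y^2 = x^3 + 1 x + 15 mod 17:
  x = 0: RHS = 15, y in [7, 10]  -> 2 point(s)
  x = 1: RHS = 0, y in [0]  -> 1 point(s)
  x = 2: RHS = 8, y in [5, 12]  -> 2 point(s)
  x = 4: RHS = 15, y in [7, 10]  -> 2 point(s)
  x = 5: RHS = 9, y in [3, 14]  -> 2 point(s)
  x = 6: RHS = 16, y in [4, 13]  -> 2 point(s)
  x = 7: RHS = 8, y in [5, 12]  -> 2 point(s)
  x = 8: RHS = 8, y in [5, 12]  -> 2 point(s)
  x = 12: RHS = 4, y in [2, 15]  -> 2 point(s)
  x = 13: RHS = 15, y in [7, 10]  -> 2 point(s)
  x = 14: RHS = 2, y in [6, 11]  -> 2 point(s)
  x = 16: RHS = 13, y in [8, 9]  -> 2 point(s)
Affine points: 23. Add the point at infinity: total = 24.

#E(F_17) = 24


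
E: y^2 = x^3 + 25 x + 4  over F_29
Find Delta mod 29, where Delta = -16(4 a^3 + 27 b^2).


4 a^3 + 27 b^2 = 4*25^3 + 27*4^2 = 62500 + 432 = 62932
Delta = -16 * (62932) = -1006912
Delta mod 29 = 26

Delta = 26 (mod 29)


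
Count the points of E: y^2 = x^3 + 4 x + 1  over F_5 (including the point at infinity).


For each x in F_5, count y with y^2 = x^3 + 4 x + 1 mod 5:
  x = 0: RHS = 1, y in [1, 4]  -> 2 point(s)
  x = 1: RHS = 1, y in [1, 4]  -> 2 point(s)
  x = 3: RHS = 0, y in [0]  -> 1 point(s)
  x = 4: RHS = 1, y in [1, 4]  -> 2 point(s)
Affine points: 7. Add the point at infinity: total = 8.

#E(F_5) = 8


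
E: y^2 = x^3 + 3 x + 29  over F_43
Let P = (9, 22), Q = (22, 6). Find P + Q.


P != Q, so use the chord formula.
s = (y2 - y1) / (x2 - x1) = (27) / (13) mod 43 = 12
x3 = s^2 - x1 - x2 mod 43 = 12^2 - 9 - 22 = 27
y3 = s (x1 - x3) - y1 mod 43 = 12 * (9 - 27) - 22 = 20

P + Q = (27, 20)


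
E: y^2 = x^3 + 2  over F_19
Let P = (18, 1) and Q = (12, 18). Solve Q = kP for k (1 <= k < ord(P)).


Enumerate multiples of P until we hit Q = (12, 18):
  1P = (18, 1)
  2P = (9, 3)
  3P = (8, 1)
  4P = (12, 18)
Match found at i = 4.

k = 4


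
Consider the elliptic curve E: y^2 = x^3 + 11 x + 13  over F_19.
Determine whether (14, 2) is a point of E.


Check whether y^2 = x^3 + 11 x + 13 (mod 19) for (x, y) = (14, 2).
LHS: y^2 = 2^2 mod 19 = 4
RHS: x^3 + 11 x + 13 = 14^3 + 11*14 + 13 mod 19 = 4
LHS = RHS

Yes, on the curve


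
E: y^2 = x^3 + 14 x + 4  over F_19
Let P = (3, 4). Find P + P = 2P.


Doubling: s = (3 x1^2 + a) / (2 y1)
s = (3*3^2 + 14) / (2*4) mod 19 = 17
x3 = s^2 - 2 x1 mod 19 = 17^2 - 2*3 = 17
y3 = s (x1 - x3) - y1 mod 19 = 17 * (3 - 17) - 4 = 5

2P = (17, 5)


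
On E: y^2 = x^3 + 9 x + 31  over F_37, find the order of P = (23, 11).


Compute successive multiples of P until we hit O:
  1P = (23, 11)
  2P = (24, 14)
  3P = (36, 24)
  4P = (16, 33)
  5P = (26, 9)
  6P = (9, 29)
  7P = (21, 34)
  8P = (5, 4)
  ... (continuing to 35P)
  35P = O

ord(P) = 35


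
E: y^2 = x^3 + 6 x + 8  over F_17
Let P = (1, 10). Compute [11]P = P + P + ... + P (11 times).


k = 11 = 1011_2 (binary, LSB first: 1101)
Double-and-add from P = (1, 10):
  bit 0 = 1: acc = O + (1, 10) = (1, 10)
  bit 1 = 1: acc = (1, 10) + (7, 6) = (0, 12)
  bit 2 = 0: acc unchanged = (0, 12)
  bit 3 = 1: acc = (0, 12) + (9, 14) = (7, 11)

11P = (7, 11)


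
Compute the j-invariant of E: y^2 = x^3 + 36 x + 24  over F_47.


Delta = -16(4 a^3 + 27 b^2) mod 47 = 6
-1728 * (4 a)^3 = -1728 * (4*36)^3 mod 47 = 15
j = 15 * 6^(-1) mod 47 = 26

j = 26 (mod 47)


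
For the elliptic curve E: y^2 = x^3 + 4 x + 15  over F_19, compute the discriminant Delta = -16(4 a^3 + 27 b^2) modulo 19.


4 a^3 + 27 b^2 = 4*4^3 + 27*15^2 = 256 + 6075 = 6331
Delta = -16 * (6331) = -101296
Delta mod 19 = 12

Delta = 12 (mod 19)


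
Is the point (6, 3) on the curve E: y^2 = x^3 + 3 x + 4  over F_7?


Check whether y^2 = x^3 + 3 x + 4 (mod 7) for (x, y) = (6, 3).
LHS: y^2 = 3^2 mod 7 = 2
RHS: x^3 + 3 x + 4 = 6^3 + 3*6 + 4 mod 7 = 0
LHS != RHS

No, not on the curve


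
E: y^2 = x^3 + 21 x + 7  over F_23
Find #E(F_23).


For each x in F_23, count y with y^2 = x^3 + 21 x + 7 mod 23:
  x = 1: RHS = 6, y in [11, 12]  -> 2 point(s)
  x = 6: RHS = 4, y in [2, 21]  -> 2 point(s)
  x = 12: RHS = 9, y in [3, 20]  -> 2 point(s)
  x = 13: RHS = 16, y in [4, 19]  -> 2 point(s)
  x = 14: RHS = 9, y in [3, 20]  -> 2 point(s)
  x = 16: RHS = 0, y in [0]  -> 1 point(s)
  x = 20: RHS = 9, y in [3, 20]  -> 2 point(s)
  x = 21: RHS = 3, y in [7, 16]  -> 2 point(s)
  x = 22: RHS = 8, y in [10, 13]  -> 2 point(s)
Affine points: 17. Add the point at infinity: total = 18.

#E(F_23) = 18


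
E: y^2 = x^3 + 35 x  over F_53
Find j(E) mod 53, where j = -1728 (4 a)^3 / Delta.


Delta = -16(4 a^3 + 27 b^2) mod 53 = 22
-1728 * (4 a)^3 = -1728 * (4*35)^3 mod 53 = 15
j = 15 * 22^(-1) mod 53 = 32

j = 32 (mod 53)


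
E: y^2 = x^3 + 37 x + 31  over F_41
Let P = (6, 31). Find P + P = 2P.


Doubling: s = (3 x1^2 + a) / (2 y1)
s = (3*6^2 + 37) / (2*31) mod 41 = 3
x3 = s^2 - 2 x1 mod 41 = 3^2 - 2*6 = 38
y3 = s (x1 - x3) - y1 mod 41 = 3 * (6 - 38) - 31 = 37

2P = (38, 37)


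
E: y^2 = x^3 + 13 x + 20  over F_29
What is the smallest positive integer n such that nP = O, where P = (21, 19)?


Compute successive multiples of P until we hit O:
  1P = (21, 19)
  2P = (25, 22)
  3P = (18, 5)
  4P = (15, 9)
  5P = (28, 8)
  6P = (2, 5)
  7P = (1, 11)
  8P = (6, 16)
  ... (continuing to 31P)
  31P = O

ord(P) = 31


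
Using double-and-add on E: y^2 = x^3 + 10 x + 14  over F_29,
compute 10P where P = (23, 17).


k = 10 = 1010_2 (binary, LSB first: 0101)
Double-and-add from P = (23, 17):
  bit 0 = 0: acc unchanged = O
  bit 1 = 1: acc = O + (11, 11) = (11, 11)
  bit 2 = 0: acc unchanged = (11, 11)
  bit 3 = 1: acc = (11, 11) + (12, 21) = (19, 25)

10P = (19, 25)


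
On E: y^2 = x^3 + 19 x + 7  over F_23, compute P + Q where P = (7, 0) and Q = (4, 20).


P != Q, so use the chord formula.
s = (y2 - y1) / (x2 - x1) = (20) / (20) mod 23 = 1
x3 = s^2 - x1 - x2 mod 23 = 1^2 - 7 - 4 = 13
y3 = s (x1 - x3) - y1 mod 23 = 1 * (7 - 13) - 0 = 17

P + Q = (13, 17)


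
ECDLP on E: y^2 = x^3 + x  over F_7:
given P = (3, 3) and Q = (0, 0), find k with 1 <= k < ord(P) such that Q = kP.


Enumerate multiples of P until we hit Q = (0, 0):
  1P = (3, 3)
  2P = (1, 4)
  3P = (5, 5)
  4P = (0, 0)
Match found at i = 4.

k = 4


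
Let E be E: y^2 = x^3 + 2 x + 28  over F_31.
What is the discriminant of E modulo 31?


4 a^3 + 27 b^2 = 4*2^3 + 27*28^2 = 32 + 21168 = 21200
Delta = -16 * (21200) = -339200
Delta mod 31 = 2

Delta = 2 (mod 31)


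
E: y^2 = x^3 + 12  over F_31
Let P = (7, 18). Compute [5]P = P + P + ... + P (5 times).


k = 5 = 101_2 (binary, LSB first: 101)
Double-and-add from P = (7, 18):
  bit 0 = 1: acc = O + (7, 18) = (7, 18)
  bit 1 = 0: acc unchanged = (7, 18)
  bit 2 = 1: acc = (7, 18) + (16, 27) = (9, 11)

5P = (9, 11)


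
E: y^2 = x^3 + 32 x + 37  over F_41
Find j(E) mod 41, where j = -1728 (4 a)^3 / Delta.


Delta = -16(4 a^3 + 27 b^2) mod 41 = 15
-1728 * (4 a)^3 = -1728 * (4*32)^3 mod 41 = 29
j = 29 * 15^(-1) mod 41 = 32

j = 32 (mod 41)


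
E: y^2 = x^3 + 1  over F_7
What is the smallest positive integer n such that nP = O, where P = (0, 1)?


Compute successive multiples of P until we hit O:
  1P = (0, 1)
  2P = (0, 6)
  3P = O

ord(P) = 3


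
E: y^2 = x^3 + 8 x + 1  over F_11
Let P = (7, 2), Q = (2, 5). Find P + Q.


P != Q, so use the chord formula.
s = (y2 - y1) / (x2 - x1) = (3) / (6) mod 11 = 6
x3 = s^2 - x1 - x2 mod 11 = 6^2 - 7 - 2 = 5
y3 = s (x1 - x3) - y1 mod 11 = 6 * (7 - 5) - 2 = 10

P + Q = (5, 10)


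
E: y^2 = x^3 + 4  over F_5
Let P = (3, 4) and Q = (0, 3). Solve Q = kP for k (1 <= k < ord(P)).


Enumerate multiples of P until we hit Q = (0, 3):
  1P = (3, 4)
  2P = (0, 3)
Match found at i = 2.

k = 2


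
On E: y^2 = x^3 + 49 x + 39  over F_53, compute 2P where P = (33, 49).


Doubling: s = (3 x1^2 + a) / (2 y1)
s = (3*33^2 + 49) / (2*49) mod 53 = 36
x3 = s^2 - 2 x1 mod 53 = 36^2 - 2*33 = 11
y3 = s (x1 - x3) - y1 mod 53 = 36 * (33 - 11) - 49 = 1

2P = (11, 1)


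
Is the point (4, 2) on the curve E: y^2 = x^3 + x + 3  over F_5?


Check whether y^2 = x^3 + 1 x + 3 (mod 5) for (x, y) = (4, 2).
LHS: y^2 = 2^2 mod 5 = 4
RHS: x^3 + 1 x + 3 = 4^3 + 1*4 + 3 mod 5 = 1
LHS != RHS

No, not on the curve


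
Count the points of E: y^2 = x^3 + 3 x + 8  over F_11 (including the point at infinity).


For each x in F_11, count y with y^2 = x^3 + 3 x + 8 mod 11:
  x = 1: RHS = 1, y in [1, 10]  -> 2 point(s)
  x = 2: RHS = 0, y in [0]  -> 1 point(s)
  x = 3: RHS = 0, y in [0]  -> 1 point(s)
  x = 5: RHS = 5, y in [4, 7]  -> 2 point(s)
  x = 6: RHS = 0, y in [0]  -> 1 point(s)
  x = 7: RHS = 9, y in [3, 8]  -> 2 point(s)
  x = 8: RHS = 5, y in [4, 7]  -> 2 point(s)
  x = 9: RHS = 5, y in [4, 7]  -> 2 point(s)
  x = 10: RHS = 4, y in [2, 9]  -> 2 point(s)
Affine points: 15. Add the point at infinity: total = 16.

#E(F_11) = 16


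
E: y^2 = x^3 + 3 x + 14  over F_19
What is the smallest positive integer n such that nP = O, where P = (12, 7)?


Compute successive multiples of P until we hit O:
  1P = (12, 7)
  2P = (2, 16)
  3P = (6, 18)
  4P = (7, 6)
  5P = (16, 15)
  6P = (14, 8)
  7P = (17, 0)
  8P = (14, 11)
  ... (continuing to 14P)
  14P = O

ord(P) = 14


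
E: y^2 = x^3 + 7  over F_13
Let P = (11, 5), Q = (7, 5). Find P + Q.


P != Q, so use the chord formula.
s = (y2 - y1) / (x2 - x1) = (0) / (9) mod 13 = 0
x3 = s^2 - x1 - x2 mod 13 = 0^2 - 11 - 7 = 8
y3 = s (x1 - x3) - y1 mod 13 = 0 * (11 - 8) - 5 = 8

P + Q = (8, 8)


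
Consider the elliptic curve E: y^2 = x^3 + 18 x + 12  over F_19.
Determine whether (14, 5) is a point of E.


Check whether y^2 = x^3 + 18 x + 12 (mod 19) for (x, y) = (14, 5).
LHS: y^2 = 5^2 mod 19 = 6
RHS: x^3 + 18 x + 12 = 14^3 + 18*14 + 12 mod 19 = 6
LHS = RHS

Yes, on the curve


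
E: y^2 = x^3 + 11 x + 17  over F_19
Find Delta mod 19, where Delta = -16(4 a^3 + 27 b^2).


4 a^3 + 27 b^2 = 4*11^3 + 27*17^2 = 5324 + 7803 = 13127
Delta = -16 * (13127) = -210032
Delta mod 19 = 13

Delta = 13 (mod 19)


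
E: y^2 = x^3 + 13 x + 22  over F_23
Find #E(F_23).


For each x in F_23, count y with y^2 = x^3 + 13 x + 22 mod 23:
  x = 1: RHS = 13, y in [6, 17]  -> 2 point(s)
  x = 4: RHS = 0, y in [0]  -> 1 point(s)
  x = 10: RHS = 2, y in [5, 18]  -> 2 point(s)
  x = 11: RHS = 1, y in [1, 22]  -> 2 point(s)
  x = 14: RHS = 4, y in [2, 21]  -> 2 point(s)
  x = 15: RHS = 4, y in [2, 21]  -> 2 point(s)
  x = 16: RHS = 2, y in [5, 18]  -> 2 point(s)
  x = 17: RHS = 4, y in [2, 21]  -> 2 point(s)
  x = 18: RHS = 16, y in [4, 19]  -> 2 point(s)
  x = 20: RHS = 2, y in [5, 18]  -> 2 point(s)
  x = 22: RHS = 8, y in [10, 13]  -> 2 point(s)
Affine points: 21. Add the point at infinity: total = 22.

#E(F_23) = 22


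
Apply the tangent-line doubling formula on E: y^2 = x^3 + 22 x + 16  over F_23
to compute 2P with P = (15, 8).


Doubling: s = (3 x1^2 + a) / (2 y1)
s = (3*15^2 + 22) / (2*8) mod 23 = 22
x3 = s^2 - 2 x1 mod 23 = 22^2 - 2*15 = 17
y3 = s (x1 - x3) - y1 mod 23 = 22 * (15 - 17) - 8 = 17

2P = (17, 17)


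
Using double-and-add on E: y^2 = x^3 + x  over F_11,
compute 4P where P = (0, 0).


k = 4 = 100_2 (binary, LSB first: 001)
Double-and-add from P = (0, 0):
  bit 0 = 0: acc unchanged = O
  bit 1 = 0: acc unchanged = O
  bit 2 = 1: acc = O + O = O

4P = O


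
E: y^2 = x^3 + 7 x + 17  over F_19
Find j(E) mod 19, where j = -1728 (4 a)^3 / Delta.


Delta = -16(4 a^3 + 27 b^2) mod 19 = 13
-1728 * (4 a)^3 = -1728 * (4*7)^3 mod 19 = 7
j = 7 * 13^(-1) mod 19 = 2

j = 2 (mod 19)


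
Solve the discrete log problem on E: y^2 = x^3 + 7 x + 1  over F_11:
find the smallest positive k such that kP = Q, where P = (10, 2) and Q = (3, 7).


Enumerate multiples of P until we hit Q = (3, 7):
  1P = (10, 2)
  2P = (0, 1)
  3P = (2, 1)
  4P = (4, 7)
  5P = (9, 10)
  6P = (1, 3)
  7P = (3, 7)
Match found at i = 7.

k = 7


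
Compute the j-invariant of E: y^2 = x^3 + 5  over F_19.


Delta = -16(4 a^3 + 27 b^2) mod 19 = 11
-1728 * (4 a)^3 = -1728 * (4*0)^3 mod 19 = 0
j = 0 * 11^(-1) mod 19 = 0

j = 0 (mod 19)


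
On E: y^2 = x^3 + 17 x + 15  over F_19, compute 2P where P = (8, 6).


Doubling: s = (3 x1^2 + a) / (2 y1)
s = (3*8^2 + 17) / (2*6) mod 19 = 0
x3 = s^2 - 2 x1 mod 19 = 0^2 - 2*8 = 3
y3 = s (x1 - x3) - y1 mod 19 = 0 * (8 - 3) - 6 = 13

2P = (3, 13)


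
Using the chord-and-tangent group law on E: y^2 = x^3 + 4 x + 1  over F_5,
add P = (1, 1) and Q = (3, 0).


P != Q, so use the chord formula.
s = (y2 - y1) / (x2 - x1) = (4) / (2) mod 5 = 2
x3 = s^2 - x1 - x2 mod 5 = 2^2 - 1 - 3 = 0
y3 = s (x1 - x3) - y1 mod 5 = 2 * (1 - 0) - 1 = 1

P + Q = (0, 1)


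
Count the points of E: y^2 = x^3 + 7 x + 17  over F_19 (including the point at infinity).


For each x in F_19, count y with y^2 = x^3 + 7 x + 17 mod 19:
  x = 0: RHS = 17, y in [6, 13]  -> 2 point(s)
  x = 1: RHS = 6, y in [5, 14]  -> 2 point(s)
  x = 2: RHS = 1, y in [1, 18]  -> 2 point(s)
  x = 5: RHS = 6, y in [5, 14]  -> 2 point(s)
  x = 6: RHS = 9, y in [3, 16]  -> 2 point(s)
  x = 9: RHS = 11, y in [7, 12]  -> 2 point(s)
  x = 10: RHS = 4, y in [2, 17]  -> 2 point(s)
  x = 11: RHS = 0, y in [0]  -> 1 point(s)
  x = 12: RHS = 5, y in [9, 10]  -> 2 point(s)
  x = 13: RHS = 6, y in [5, 14]  -> 2 point(s)
  x = 14: RHS = 9, y in [3, 16]  -> 2 point(s)
  x = 15: RHS = 1, y in [1, 18]  -> 2 point(s)
  x = 16: RHS = 7, y in [8, 11]  -> 2 point(s)
  x = 18: RHS = 9, y in [3, 16]  -> 2 point(s)
Affine points: 27. Add the point at infinity: total = 28.

#E(F_19) = 28


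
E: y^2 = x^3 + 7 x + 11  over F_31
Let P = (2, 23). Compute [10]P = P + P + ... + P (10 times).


k = 10 = 1010_2 (binary, LSB first: 0101)
Double-and-add from P = (2, 23):
  bit 0 = 0: acc unchanged = O
  bit 1 = 1: acc = O + (14, 30) = (14, 30)
  bit 2 = 0: acc unchanged = (14, 30)
  bit 3 = 1: acc = (14, 30) + (15, 22) = (4, 14)

10P = (4, 14)


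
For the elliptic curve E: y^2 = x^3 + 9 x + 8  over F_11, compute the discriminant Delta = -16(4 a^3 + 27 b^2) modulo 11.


4 a^3 + 27 b^2 = 4*9^3 + 27*8^2 = 2916 + 1728 = 4644
Delta = -16 * (4644) = -74304
Delta mod 11 = 1

Delta = 1 (mod 11)


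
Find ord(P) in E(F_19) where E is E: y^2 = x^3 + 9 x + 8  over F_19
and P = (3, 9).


Compute successive multiples of P until we hit O:
  1P = (3, 9)
  2P = (17, 1)
  3P = (16, 12)
  4P = (5, 11)
  5P = (12, 1)
  6P = (13, 2)
  7P = (9, 18)
  8P = (14, 3)
  ... (continuing to 19P)
  19P = O

ord(P) = 19


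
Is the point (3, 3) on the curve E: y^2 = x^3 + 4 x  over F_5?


Check whether y^2 = x^3 + 4 x + 0 (mod 5) for (x, y) = (3, 3).
LHS: y^2 = 3^2 mod 5 = 4
RHS: x^3 + 4 x + 0 = 3^3 + 4*3 + 0 mod 5 = 4
LHS = RHS

Yes, on the curve


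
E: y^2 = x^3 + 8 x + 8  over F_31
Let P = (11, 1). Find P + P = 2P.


Doubling: s = (3 x1^2 + a) / (2 y1)
s = (3*11^2 + 8) / (2*1) mod 31 = 15
x3 = s^2 - 2 x1 mod 31 = 15^2 - 2*11 = 17
y3 = s (x1 - x3) - y1 mod 31 = 15 * (11 - 17) - 1 = 2

2P = (17, 2)


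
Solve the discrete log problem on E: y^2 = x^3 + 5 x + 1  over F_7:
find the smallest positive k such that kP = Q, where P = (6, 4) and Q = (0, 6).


Enumerate multiples of P until we hit Q = (0, 6):
  1P = (6, 4)
  2P = (3, 6)
  3P = (0, 6)
Match found at i = 3.

k = 3


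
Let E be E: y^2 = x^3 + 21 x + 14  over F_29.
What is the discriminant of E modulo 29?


4 a^3 + 27 b^2 = 4*21^3 + 27*14^2 = 37044 + 5292 = 42336
Delta = -16 * (42336) = -677376
Delta mod 29 = 6

Delta = 6 (mod 29)


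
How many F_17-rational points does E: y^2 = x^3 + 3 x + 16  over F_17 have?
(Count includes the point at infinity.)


For each x in F_17, count y with y^2 = x^3 + 3 x + 16 mod 17:
  x = 0: RHS = 16, y in [4, 13]  -> 2 point(s)
  x = 2: RHS = 13, y in [8, 9]  -> 2 point(s)
  x = 3: RHS = 1, y in [1, 16]  -> 2 point(s)
  x = 8: RHS = 8, y in [5, 12]  -> 2 point(s)
  x = 10: RHS = 9, y in [3, 14]  -> 2 point(s)
  x = 13: RHS = 8, y in [5, 12]  -> 2 point(s)
  x = 15: RHS = 2, y in [6, 11]  -> 2 point(s)
Affine points: 14. Add the point at infinity: total = 15.

#E(F_17) = 15


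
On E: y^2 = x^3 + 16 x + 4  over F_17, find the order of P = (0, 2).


Compute successive multiples of P until we hit O:
  1P = (0, 2)
  2P = (16, 2)
  3P = (1, 15)
  4P = (15, 7)
  5P = (4, 8)
  6P = (11, 7)
  7P = (10, 12)
  8P = (8, 7)
  ... (continuing to 18P)
  18P = O

ord(P) = 18


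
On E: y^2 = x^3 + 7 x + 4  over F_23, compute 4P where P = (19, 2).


k = 4 = 100_2 (binary, LSB first: 001)
Double-and-add from P = (19, 2):
  bit 0 = 0: acc unchanged = O
  bit 1 = 0: acc unchanged = O
  bit 2 = 1: acc = O + (0, 2) = (0, 2)

4P = (0, 2)


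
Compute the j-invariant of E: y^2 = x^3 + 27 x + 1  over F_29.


Delta = -16(4 a^3 + 27 b^2) mod 29 = 22
-1728 * (4 a)^3 = -1728 * (4*27)^3 mod 29 = 4
j = 4 * 22^(-1) mod 29 = 16

j = 16 (mod 29)


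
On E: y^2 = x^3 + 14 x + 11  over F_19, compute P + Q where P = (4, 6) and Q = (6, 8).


P != Q, so use the chord formula.
s = (y2 - y1) / (x2 - x1) = (2) / (2) mod 19 = 1
x3 = s^2 - x1 - x2 mod 19 = 1^2 - 4 - 6 = 10
y3 = s (x1 - x3) - y1 mod 19 = 1 * (4 - 10) - 6 = 7

P + Q = (10, 7)


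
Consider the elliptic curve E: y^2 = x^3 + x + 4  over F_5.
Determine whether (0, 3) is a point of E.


Check whether y^2 = x^3 + 1 x + 4 (mod 5) for (x, y) = (0, 3).
LHS: y^2 = 3^2 mod 5 = 4
RHS: x^3 + 1 x + 4 = 0^3 + 1*0 + 4 mod 5 = 4
LHS = RHS

Yes, on the curve


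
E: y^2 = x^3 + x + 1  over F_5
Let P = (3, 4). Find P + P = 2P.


Doubling: s = (3 x1^2 + a) / (2 y1)
s = (3*3^2 + 1) / (2*4) mod 5 = 1
x3 = s^2 - 2 x1 mod 5 = 1^2 - 2*3 = 0
y3 = s (x1 - x3) - y1 mod 5 = 1 * (3 - 0) - 4 = 4

2P = (0, 4)


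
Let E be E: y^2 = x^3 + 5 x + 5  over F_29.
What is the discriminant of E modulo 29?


4 a^3 + 27 b^2 = 4*5^3 + 27*5^2 = 500 + 675 = 1175
Delta = -16 * (1175) = -18800
Delta mod 29 = 21

Delta = 21 (mod 29)


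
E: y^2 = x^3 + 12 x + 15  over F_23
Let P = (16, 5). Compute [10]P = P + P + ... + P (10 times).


k = 10 = 1010_2 (binary, LSB first: 0101)
Double-and-add from P = (16, 5):
  bit 0 = 0: acc unchanged = O
  bit 1 = 1: acc = O + (3, 20) = (3, 20)
  bit 2 = 0: acc unchanged = (3, 20)
  bit 3 = 1: acc = (3, 20) + (12, 22) = (16, 18)

10P = (16, 18)


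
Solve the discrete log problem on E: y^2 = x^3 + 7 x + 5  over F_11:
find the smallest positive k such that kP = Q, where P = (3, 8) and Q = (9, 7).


Enumerate multiples of P until we hit Q = (9, 7):
  1P = (3, 8)
  2P = (9, 4)
  3P = (8, 10)
  4P = (5, 0)
  5P = (8, 1)
  6P = (9, 7)
Match found at i = 6.

k = 6


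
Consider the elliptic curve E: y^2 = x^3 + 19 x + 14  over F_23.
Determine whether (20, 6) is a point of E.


Check whether y^2 = x^3 + 19 x + 14 (mod 23) for (x, y) = (20, 6).
LHS: y^2 = 6^2 mod 23 = 13
RHS: x^3 + 19 x + 14 = 20^3 + 19*20 + 14 mod 23 = 22
LHS != RHS

No, not on the curve


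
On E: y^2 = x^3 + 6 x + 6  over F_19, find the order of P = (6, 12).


Compute successive multiples of P until we hit O:
  1P = (6, 12)
  2P = (7, 7)
  3P = (12, 18)
  4P = (2, 11)
  5P = (17, 9)
  6P = (0, 14)
  7P = (11, 15)
  8P = (13, 18)
  ... (continuing to 19P)
  19P = O

ord(P) = 19


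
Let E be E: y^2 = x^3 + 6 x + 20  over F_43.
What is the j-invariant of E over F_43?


Delta = -16(4 a^3 + 27 b^2) mod 43 = 39
-1728 * (4 a)^3 = -1728 * (4*6)^3 mod 43 = 4
j = 4 * 39^(-1) mod 43 = 42

j = 42 (mod 43)


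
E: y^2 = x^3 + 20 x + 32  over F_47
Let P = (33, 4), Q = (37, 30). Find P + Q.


P != Q, so use the chord formula.
s = (y2 - y1) / (x2 - x1) = (26) / (4) mod 47 = 30
x3 = s^2 - x1 - x2 mod 47 = 30^2 - 33 - 37 = 31
y3 = s (x1 - x3) - y1 mod 47 = 30 * (33 - 31) - 4 = 9

P + Q = (31, 9)


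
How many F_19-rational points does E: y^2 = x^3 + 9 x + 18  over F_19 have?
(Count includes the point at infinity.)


For each x in F_19, count y with y^2 = x^3 + 9 x + 18 mod 19:
  x = 1: RHS = 9, y in [3, 16]  -> 2 point(s)
  x = 2: RHS = 6, y in [5, 14]  -> 2 point(s)
  x = 4: RHS = 4, y in [2, 17]  -> 2 point(s)
  x = 5: RHS = 17, y in [6, 13]  -> 2 point(s)
  x = 7: RHS = 6, y in [5, 14]  -> 2 point(s)
  x = 9: RHS = 11, y in [7, 12]  -> 2 point(s)
  x = 10: RHS = 6, y in [5, 14]  -> 2 point(s)
  x = 11: RHS = 4, y in [2, 17]  -> 2 point(s)
  x = 12: RHS = 11, y in [7, 12]  -> 2 point(s)
  x = 14: RHS = 0, y in [0]  -> 1 point(s)
  x = 17: RHS = 11, y in [7, 12]  -> 2 point(s)
Affine points: 21. Add the point at infinity: total = 22.

#E(F_19) = 22


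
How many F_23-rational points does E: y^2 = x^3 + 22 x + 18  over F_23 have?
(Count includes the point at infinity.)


For each x in F_23, count y with y^2 = x^3 + 22 x + 18 mod 23:
  x = 0: RHS = 18, y in [8, 15]  -> 2 point(s)
  x = 1: RHS = 18, y in [8, 15]  -> 2 point(s)
  x = 2: RHS = 1, y in [1, 22]  -> 2 point(s)
  x = 4: RHS = 9, y in [3, 20]  -> 2 point(s)
  x = 5: RHS = 0, y in [0]  -> 1 point(s)
  x = 7: RHS = 9, y in [3, 20]  -> 2 point(s)
  x = 8: RHS = 16, y in [4, 19]  -> 2 point(s)
  x = 9: RHS = 2, y in [5, 18]  -> 2 point(s)
  x = 11: RHS = 4, y in [2, 21]  -> 2 point(s)
  x = 12: RHS = 9, y in [3, 20]  -> 2 point(s)
  x = 16: RHS = 4, y in [2, 21]  -> 2 point(s)
  x = 18: RHS = 13, y in [6, 17]  -> 2 point(s)
  x = 19: RHS = 4, y in [2, 21]  -> 2 point(s)
  x = 21: RHS = 12, y in [9, 14]  -> 2 point(s)
  x = 22: RHS = 18, y in [8, 15]  -> 2 point(s)
Affine points: 29. Add the point at infinity: total = 30.

#E(F_23) = 30


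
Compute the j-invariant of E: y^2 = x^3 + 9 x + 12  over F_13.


Delta = -16(4 a^3 + 27 b^2) mod 13 = 11
-1728 * (4 a)^3 = -1728 * (4*9)^3 mod 13 = 12
j = 12 * 11^(-1) mod 13 = 7

j = 7 (mod 13)


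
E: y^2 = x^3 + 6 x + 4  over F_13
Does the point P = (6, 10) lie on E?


Check whether y^2 = x^3 + 6 x + 4 (mod 13) for (x, y) = (6, 10).
LHS: y^2 = 10^2 mod 13 = 9
RHS: x^3 + 6 x + 4 = 6^3 + 6*6 + 4 mod 13 = 9
LHS = RHS

Yes, on the curve


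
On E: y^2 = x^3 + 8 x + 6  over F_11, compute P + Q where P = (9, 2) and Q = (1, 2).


P != Q, so use the chord formula.
s = (y2 - y1) / (x2 - x1) = (0) / (3) mod 11 = 0
x3 = s^2 - x1 - x2 mod 11 = 0^2 - 9 - 1 = 1
y3 = s (x1 - x3) - y1 mod 11 = 0 * (9 - 1) - 2 = 9

P + Q = (1, 9)


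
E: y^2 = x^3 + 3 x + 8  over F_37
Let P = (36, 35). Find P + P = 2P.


Doubling: s = (3 x1^2 + a) / (2 y1)
s = (3*36^2 + 3) / (2*35) mod 37 = 17
x3 = s^2 - 2 x1 mod 37 = 17^2 - 2*36 = 32
y3 = s (x1 - x3) - y1 mod 37 = 17 * (36 - 32) - 35 = 33

2P = (32, 33)


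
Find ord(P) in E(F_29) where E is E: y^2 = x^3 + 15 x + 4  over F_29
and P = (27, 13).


Compute successive multiples of P until we hit O:
  1P = (27, 13)
  2P = (27, 16)
  3P = O

ord(P) = 3


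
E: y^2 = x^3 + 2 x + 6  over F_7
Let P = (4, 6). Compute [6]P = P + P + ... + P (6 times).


k = 6 = 110_2 (binary, LSB first: 011)
Double-and-add from P = (4, 6):
  bit 0 = 0: acc unchanged = O
  bit 1 = 1: acc = O + (1, 3) = (1, 3)
  bit 2 = 1: acc = (1, 3) + (2, 2) = (5, 1)

6P = (5, 1)


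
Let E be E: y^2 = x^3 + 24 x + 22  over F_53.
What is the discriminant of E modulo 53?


4 a^3 + 27 b^2 = 4*24^3 + 27*22^2 = 55296 + 13068 = 68364
Delta = -16 * (68364) = -1093824
Delta mod 53 = 43

Delta = 43 (mod 53)


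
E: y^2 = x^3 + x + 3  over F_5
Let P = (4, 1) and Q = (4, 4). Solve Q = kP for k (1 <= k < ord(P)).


Enumerate multiples of P until we hit Q = (4, 4):
  1P = (4, 1)
  2P = (1, 0)
  3P = (4, 4)
Match found at i = 3.

k = 3


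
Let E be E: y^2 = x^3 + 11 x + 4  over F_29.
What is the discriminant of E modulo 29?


4 a^3 + 27 b^2 = 4*11^3 + 27*4^2 = 5324 + 432 = 5756
Delta = -16 * (5756) = -92096
Delta mod 29 = 8

Delta = 8 (mod 29)


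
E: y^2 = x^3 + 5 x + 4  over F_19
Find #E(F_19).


For each x in F_19, count y with y^2 = x^3 + 5 x + 4 mod 19:
  x = 0: RHS = 4, y in [2, 17]  -> 2 point(s)
  x = 8: RHS = 5, y in [9, 10]  -> 2 point(s)
  x = 10: RHS = 9, y in [3, 16]  -> 2 point(s)
  x = 12: RHS = 6, y in [5, 14]  -> 2 point(s)
  x = 13: RHS = 5, y in [9, 10]  -> 2 point(s)
  x = 14: RHS = 6, y in [5, 14]  -> 2 point(s)
  x = 16: RHS = 0, y in [0]  -> 1 point(s)
  x = 17: RHS = 5, y in [9, 10]  -> 2 point(s)
  x = 18: RHS = 17, y in [6, 13]  -> 2 point(s)
Affine points: 17. Add the point at infinity: total = 18.

#E(F_19) = 18


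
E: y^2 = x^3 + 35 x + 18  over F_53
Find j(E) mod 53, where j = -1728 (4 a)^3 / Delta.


Delta = -16(4 a^3 + 27 b^2) mod 53 = 27
-1728 * (4 a)^3 = -1728 * (4*35)^3 mod 53 = 15
j = 15 * 27^(-1) mod 53 = 30

j = 30 (mod 53)


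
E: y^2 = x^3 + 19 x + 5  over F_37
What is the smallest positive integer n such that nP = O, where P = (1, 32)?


Compute successive multiples of P until we hit O:
  1P = (1, 32)
  2P = (28, 20)
  3P = (5, 15)
  4P = (19, 26)
  5P = (13, 9)
  6P = (11, 18)
  7P = (24, 15)
  8P = (8, 15)
  ... (continuing to 18P)
  18P = O

ord(P) = 18


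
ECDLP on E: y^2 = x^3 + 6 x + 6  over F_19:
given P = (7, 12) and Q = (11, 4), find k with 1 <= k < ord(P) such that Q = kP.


Enumerate multiples of P until we hit Q = (11, 4):
  1P = (7, 12)
  2P = (2, 8)
  3P = (0, 5)
  4P = (13, 1)
  5P = (5, 16)
  6P = (11, 15)
  7P = (17, 9)
  8P = (12, 18)
  9P = (6, 12)
  10P = (6, 7)
  11P = (12, 1)
  12P = (17, 10)
  13P = (11, 4)
Match found at i = 13.

k = 13


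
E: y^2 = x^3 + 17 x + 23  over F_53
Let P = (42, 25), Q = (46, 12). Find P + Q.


P != Q, so use the chord formula.
s = (y2 - y1) / (x2 - x1) = (40) / (4) mod 53 = 10
x3 = s^2 - x1 - x2 mod 53 = 10^2 - 42 - 46 = 12
y3 = s (x1 - x3) - y1 mod 53 = 10 * (42 - 12) - 25 = 10

P + Q = (12, 10)


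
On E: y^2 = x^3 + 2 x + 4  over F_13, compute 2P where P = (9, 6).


Doubling: s = (3 x1^2 + a) / (2 y1)
s = (3*9^2 + 2) / (2*6) mod 13 = 2
x3 = s^2 - 2 x1 mod 13 = 2^2 - 2*9 = 12
y3 = s (x1 - x3) - y1 mod 13 = 2 * (9 - 12) - 6 = 1

2P = (12, 1)


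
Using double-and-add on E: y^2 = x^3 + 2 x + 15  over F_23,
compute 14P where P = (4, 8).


k = 14 = 1110_2 (binary, LSB first: 0111)
Double-and-add from P = (4, 8):
  bit 0 = 0: acc unchanged = O
  bit 1 = 1: acc = O + (5, 9) = (5, 9)
  bit 2 = 1: acc = (5, 9) + (22, 9) = (19, 14)
  bit 3 = 1: acc = (19, 14) + (3, 18) = (14, 2)

14P = (14, 2)


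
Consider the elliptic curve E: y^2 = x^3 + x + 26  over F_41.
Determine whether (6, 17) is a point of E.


Check whether y^2 = x^3 + 1 x + 26 (mod 41) for (x, y) = (6, 17).
LHS: y^2 = 17^2 mod 41 = 2
RHS: x^3 + 1 x + 26 = 6^3 + 1*6 + 26 mod 41 = 2
LHS = RHS

Yes, on the curve


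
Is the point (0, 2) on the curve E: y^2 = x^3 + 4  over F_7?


Check whether y^2 = x^3 + 0 x + 4 (mod 7) for (x, y) = (0, 2).
LHS: y^2 = 2^2 mod 7 = 4
RHS: x^3 + 0 x + 4 = 0^3 + 0*0 + 4 mod 7 = 4
LHS = RHS

Yes, on the curve


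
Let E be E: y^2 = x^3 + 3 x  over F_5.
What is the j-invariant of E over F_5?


Delta = -16(4 a^3 + 27 b^2) mod 5 = 2
-1728 * (4 a)^3 = -1728 * (4*3)^3 mod 5 = 1
j = 1 * 2^(-1) mod 5 = 3

j = 3 (mod 5)


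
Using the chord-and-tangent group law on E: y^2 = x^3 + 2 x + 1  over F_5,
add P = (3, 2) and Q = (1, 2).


P != Q, so use the chord formula.
s = (y2 - y1) / (x2 - x1) = (0) / (3) mod 5 = 0
x3 = s^2 - x1 - x2 mod 5 = 0^2 - 3 - 1 = 1
y3 = s (x1 - x3) - y1 mod 5 = 0 * (3 - 1) - 2 = 3

P + Q = (1, 3)


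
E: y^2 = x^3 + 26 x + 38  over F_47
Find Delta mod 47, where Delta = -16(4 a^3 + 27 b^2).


4 a^3 + 27 b^2 = 4*26^3 + 27*38^2 = 70304 + 38988 = 109292
Delta = -16 * (109292) = -1748672
Delta mod 47 = 10

Delta = 10 (mod 47)


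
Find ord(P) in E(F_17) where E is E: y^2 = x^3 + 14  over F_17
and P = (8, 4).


Compute successive multiples of P until we hit O:
  1P = (8, 4)
  2P = (16, 8)
  3P = (6, 14)
  4P = (11, 11)
  5P = (11, 6)
  6P = (6, 3)
  7P = (16, 9)
  8P = (8, 13)
  ... (continuing to 9P)
  9P = O

ord(P) = 9


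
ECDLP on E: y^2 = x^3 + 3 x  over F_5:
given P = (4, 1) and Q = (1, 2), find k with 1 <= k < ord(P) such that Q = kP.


Enumerate multiples of P until we hit Q = (1, 2):
  1P = (4, 1)
  2P = (1, 3)
  3P = (1, 2)
Match found at i = 3.

k = 3


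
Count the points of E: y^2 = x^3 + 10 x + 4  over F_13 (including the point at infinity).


For each x in F_13, count y with y^2 = x^3 + 10 x + 4 mod 13:
  x = 0: RHS = 4, y in [2, 11]  -> 2 point(s)
  x = 3: RHS = 9, y in [3, 10]  -> 2 point(s)
  x = 4: RHS = 4, y in [2, 11]  -> 2 point(s)
  x = 5: RHS = 10, y in [6, 7]  -> 2 point(s)
  x = 7: RHS = 1, y in [1, 12]  -> 2 point(s)
  x = 9: RHS = 4, y in [2, 11]  -> 2 point(s)
  x = 10: RHS = 12, y in [5, 8]  -> 2 point(s)
Affine points: 14. Add the point at infinity: total = 15.

#E(F_13) = 15


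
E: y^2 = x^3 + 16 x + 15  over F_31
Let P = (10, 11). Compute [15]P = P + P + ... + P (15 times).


k = 15 = 1111_2 (binary, LSB first: 1111)
Double-and-add from P = (10, 11):
  bit 0 = 1: acc = O + (10, 11) = (10, 11)
  bit 1 = 1: acc = (10, 11) + (8, 29) = (1, 1)
  bit 2 = 1: acc = (1, 1) + (22, 17) = (18, 20)
  bit 3 = 1: acc = (18, 20) + (28, 23) = (4, 9)

15P = (4, 9)


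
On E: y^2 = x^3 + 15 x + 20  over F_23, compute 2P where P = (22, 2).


Doubling: s = (3 x1^2 + a) / (2 y1)
s = (3*22^2 + 15) / (2*2) mod 23 = 16
x3 = s^2 - 2 x1 mod 23 = 16^2 - 2*22 = 5
y3 = s (x1 - x3) - y1 mod 23 = 16 * (22 - 5) - 2 = 17

2P = (5, 17)


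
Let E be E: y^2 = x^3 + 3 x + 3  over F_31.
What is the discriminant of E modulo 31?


4 a^3 + 27 b^2 = 4*3^3 + 27*3^2 = 108 + 243 = 351
Delta = -16 * (351) = -5616
Delta mod 31 = 26

Delta = 26 (mod 31)


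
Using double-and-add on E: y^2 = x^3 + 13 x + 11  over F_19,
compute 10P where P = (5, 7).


k = 10 = 1010_2 (binary, LSB first: 0101)
Double-and-add from P = (5, 7):
  bit 0 = 0: acc unchanged = O
  bit 1 = 1: acc = O + (14, 7) = (14, 7)
  bit 2 = 0: acc unchanged = (14, 7)
  bit 3 = 1: acc = (14, 7) + (0, 7) = (5, 12)

10P = (5, 12)


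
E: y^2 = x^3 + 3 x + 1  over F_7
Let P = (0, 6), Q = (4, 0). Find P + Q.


P != Q, so use the chord formula.
s = (y2 - y1) / (x2 - x1) = (1) / (4) mod 7 = 2
x3 = s^2 - x1 - x2 mod 7 = 2^2 - 0 - 4 = 0
y3 = s (x1 - x3) - y1 mod 7 = 2 * (0 - 0) - 6 = 1

P + Q = (0, 1)


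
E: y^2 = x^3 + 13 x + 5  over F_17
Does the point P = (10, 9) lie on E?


Check whether y^2 = x^3 + 13 x + 5 (mod 17) for (x, y) = (10, 9).
LHS: y^2 = 9^2 mod 17 = 13
RHS: x^3 + 13 x + 5 = 10^3 + 13*10 + 5 mod 17 = 13
LHS = RHS

Yes, on the curve


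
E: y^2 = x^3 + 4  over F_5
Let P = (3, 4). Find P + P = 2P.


Doubling: s = (3 x1^2 + a) / (2 y1)
s = (3*3^2 + 0) / (2*4) mod 5 = 4
x3 = s^2 - 2 x1 mod 5 = 4^2 - 2*3 = 0
y3 = s (x1 - x3) - y1 mod 5 = 4 * (3 - 0) - 4 = 3

2P = (0, 3)


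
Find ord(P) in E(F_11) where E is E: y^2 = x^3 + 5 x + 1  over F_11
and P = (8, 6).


Compute successive multiples of P until we hit O:
  1P = (8, 6)
  2P = (7, 4)
  3P = (0, 10)
  4P = (6, 4)
  5P = (9, 4)
  6P = (9, 7)
  7P = (6, 7)
  8P = (0, 1)
  ... (continuing to 11P)
  11P = O

ord(P) = 11


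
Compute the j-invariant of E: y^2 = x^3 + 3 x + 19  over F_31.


Delta = -16(4 a^3 + 27 b^2) mod 31 = 17
-1728 * (4 a)^3 = -1728 * (4*3)^3 mod 31 = 29
j = 29 * 17^(-1) mod 31 = 9

j = 9 (mod 31)


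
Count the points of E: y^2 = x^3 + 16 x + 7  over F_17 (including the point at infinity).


For each x in F_17, count y with y^2 = x^3 + 16 x + 7 mod 17:
  x = 2: RHS = 13, y in [8, 9]  -> 2 point(s)
  x = 4: RHS = 16, y in [4, 13]  -> 2 point(s)
  x = 5: RHS = 8, y in [5, 12]  -> 2 point(s)
  x = 6: RHS = 13, y in [8, 9]  -> 2 point(s)
  x = 8: RHS = 1, y in [1, 16]  -> 2 point(s)
  x = 9: RHS = 13, y in [8, 9]  -> 2 point(s)
  x = 11: RHS = 1, y in [1, 16]  -> 2 point(s)
  x = 13: RHS = 15, y in [7, 10]  -> 2 point(s)
  x = 14: RHS = 0, y in [0]  -> 1 point(s)
  x = 15: RHS = 1, y in [1, 16]  -> 2 point(s)
Affine points: 19. Add the point at infinity: total = 20.

#E(F_17) = 20


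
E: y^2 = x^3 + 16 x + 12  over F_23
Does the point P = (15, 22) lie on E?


Check whether y^2 = x^3 + 16 x + 12 (mod 23) for (x, y) = (15, 22).
LHS: y^2 = 22^2 mod 23 = 1
RHS: x^3 + 16 x + 12 = 15^3 + 16*15 + 12 mod 23 = 16
LHS != RHS

No, not on the curve


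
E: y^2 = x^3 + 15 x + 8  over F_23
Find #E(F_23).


For each x in F_23, count y with y^2 = x^3 + 15 x + 8 mod 23:
  x = 0: RHS = 8, y in [10, 13]  -> 2 point(s)
  x = 1: RHS = 1, y in [1, 22]  -> 2 point(s)
  x = 2: RHS = 0, y in [0]  -> 1 point(s)
  x = 5: RHS = 1, y in [1, 22]  -> 2 point(s)
  x = 10: RHS = 8, y in [10, 13]  -> 2 point(s)
  x = 11: RHS = 9, y in [3, 20]  -> 2 point(s)
  x = 13: RHS = 8, y in [10, 13]  -> 2 point(s)
  x = 14: RHS = 18, y in [8, 15]  -> 2 point(s)
  x = 17: RHS = 1, y in [1, 22]  -> 2 point(s)
  x = 21: RHS = 16, y in [4, 19]  -> 2 point(s)
Affine points: 19. Add the point at infinity: total = 20.

#E(F_23) = 20
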